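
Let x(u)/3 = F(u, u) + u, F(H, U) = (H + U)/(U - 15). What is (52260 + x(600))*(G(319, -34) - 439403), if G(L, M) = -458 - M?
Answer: -309136805220/13 ≈ -2.3780e+10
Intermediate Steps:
F(H, U) = (H + U)/(-15 + U)
x(u) = 3*u + 6*u/(-15 + u) (x(u) = 3*((u + u)/(-15 + u) + u) = 3*((2*u)/(-15 + u) + u) = 3*(2*u/(-15 + u) + u) = 3*(u + 2*u/(-15 + u)) = 3*u + 6*u/(-15 + u))
(52260 + x(600))*(G(319, -34) - 439403) = (52260 + 3*600*(-13 + 600)/(-15 + 600))*((-458 - 1*(-34)) - 439403) = (52260 + 3*600*587/585)*((-458 + 34) - 439403) = (52260 + 3*600*(1/585)*587)*(-424 - 439403) = (52260 + 23480/13)*(-439827) = (702860/13)*(-439827) = -309136805220/13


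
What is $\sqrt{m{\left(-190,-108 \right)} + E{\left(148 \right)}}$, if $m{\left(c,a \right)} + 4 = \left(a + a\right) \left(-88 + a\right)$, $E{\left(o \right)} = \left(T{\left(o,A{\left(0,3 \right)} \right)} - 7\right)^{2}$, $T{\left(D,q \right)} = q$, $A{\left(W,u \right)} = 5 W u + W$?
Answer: $3 \sqrt{4709} \approx 205.87$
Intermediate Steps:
$A{\left(W,u \right)} = W + 5 W u$ ($A{\left(W,u \right)} = 5 W u + W = W + 5 W u$)
$E{\left(o \right)} = 49$ ($E{\left(o \right)} = \left(0 \left(1 + 5 \cdot 3\right) - 7\right)^{2} = \left(0 \left(1 + 15\right) - 7\right)^{2} = \left(0 \cdot 16 - 7\right)^{2} = \left(0 - 7\right)^{2} = \left(-7\right)^{2} = 49$)
$m{\left(c,a \right)} = -4 + 2 a \left(-88 + a\right)$ ($m{\left(c,a \right)} = -4 + \left(a + a\right) \left(-88 + a\right) = -4 + 2 a \left(-88 + a\right)$)
$\sqrt{m{\left(-190,-108 \right)} + E{\left(148 \right)}} = \sqrt{\left(-4 - -19008 + 2 \left(-108\right)^{2}\right) + 49} = \sqrt{\left(-4 + 19008 + 2 \cdot 11664\right) + 49} = \sqrt{\left(-4 + 19008 + 23328\right) + 49} = \sqrt{42332 + 49} = \sqrt{42381} = 3 \sqrt{4709}$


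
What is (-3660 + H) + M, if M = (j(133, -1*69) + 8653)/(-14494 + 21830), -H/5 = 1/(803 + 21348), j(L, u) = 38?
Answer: -594556556099/162499736 ≈ -3658.8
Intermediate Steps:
H = -5/22151 (H = -5/(803 + 21348) = -5/22151 ≈ -0.00022572)
M = 8691/7336 (M = (38 + 8653)/(-14494 + 21830) = 8691/7336 ≈ 1.1847)
(-3660 + H) + M = (-3660 - 5/22151) + 8691/7336 = -81072665/22151 + 8691/7336 = -594556556099/162499736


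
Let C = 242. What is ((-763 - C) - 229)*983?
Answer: -1213022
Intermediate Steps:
((-763 - C) - 229)*983 = ((-763 - 1*242) - 229)*983 = ((-763 - 242) - 229)*983 = (-1005 - 229)*983 = -1234*983 = -1213022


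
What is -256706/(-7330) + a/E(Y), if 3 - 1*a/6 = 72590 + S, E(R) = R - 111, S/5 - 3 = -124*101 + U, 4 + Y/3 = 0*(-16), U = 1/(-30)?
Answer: 235287934/450795 ≈ 521.94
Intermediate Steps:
U = -1/30 ≈ -0.033333
Y = -12 (Y = -12 + 3*(0*(-16)) = -12 + 3*0 = -12 + 0 = -12)
S = -375631/6 (S = 15 + 5*(-124*101 - 1/30) = 15 + 5*(-12524 - 1/30) = 15 + 5*(-375721/30) = 15 - 375721/6 = -375631/6 ≈ -62605.)
E(R) = -111 + R
a = -59891 (a = 18 - 6*(72590 - 375631/6) = 18 - 6*59909/6 = 18 - 59909 = -59891)
-256706/(-7330) + a/E(Y) = -256706/(-7330) - 59891/(-111 - 12) = -256706*(-1/7330) - 59891/(-123) = 128353/3665 - 59891*(-1/123) = 128353/3665 + 59891/123 = 235287934/450795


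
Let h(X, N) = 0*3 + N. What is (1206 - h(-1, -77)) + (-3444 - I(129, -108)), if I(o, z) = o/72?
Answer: -51907/24 ≈ -2162.8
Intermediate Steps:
h(X, N) = N (h(X, N) = 0 + N = N)
I(o, z) = o/72 (I(o, z) = o*(1/72) = o/72)
(1206 - h(-1, -77)) + (-3444 - I(129, -108)) = (1206 - 1*(-77)) + (-3444 - 129/72) = (1206 + 77) + (-3444 - 1*43/24) = 1283 + (-3444 - 43/24) = 1283 - 82699/24 = -51907/24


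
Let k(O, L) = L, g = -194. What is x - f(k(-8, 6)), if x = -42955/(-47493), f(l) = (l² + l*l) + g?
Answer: 5837101/47493 ≈ 122.90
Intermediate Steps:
f(l) = -194 + 2*l² (f(l) = (l² + l*l) - 194 = (l² + l²) - 194 = 2*l² - 194 = -194 + 2*l²)
x = 42955/47493 (x = -42955*(-1/47493) = 42955/47493 ≈ 0.90445)
x - f(k(-8, 6)) = 42955/47493 - (-194 + 2*6²) = 42955/47493 - (-194 + 2*36) = 42955/47493 - (-194 + 72) = 42955/47493 - 1*(-122) = 42955/47493 + 122 = 5837101/47493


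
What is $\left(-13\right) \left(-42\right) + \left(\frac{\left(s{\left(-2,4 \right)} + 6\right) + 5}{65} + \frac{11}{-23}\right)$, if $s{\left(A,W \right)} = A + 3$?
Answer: $\frac{815831}{1495} \approx 545.71$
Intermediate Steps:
$s{\left(A,W \right)} = 3 + A$
$\left(-13\right) \left(-42\right) + \left(\frac{\left(s{\left(-2,4 \right)} + 6\right) + 5}{65} + \frac{11}{-23}\right) = \left(-13\right) \left(-42\right) + \left(\frac{\left(\left(3 - 2\right) + 6\right) + 5}{65} + \frac{11}{-23}\right) = 546 + \left(\left(\left(1 + 6\right) + 5\right) \frac{1}{65} + 11 \left(- \frac{1}{23}\right)\right) = 546 - \left(\frac{11}{23} - \left(7 + 5\right) \frac{1}{65}\right) = 546 + \left(12 \cdot \frac{1}{65} - \frac{11}{23}\right) = 546 + \left(\frac{12}{65} - \frac{11}{23}\right) = 546 - \frac{439}{1495} = \frac{815831}{1495}$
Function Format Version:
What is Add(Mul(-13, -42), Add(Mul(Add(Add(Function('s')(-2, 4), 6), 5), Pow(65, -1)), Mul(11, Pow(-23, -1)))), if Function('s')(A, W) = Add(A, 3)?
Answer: Rational(815831, 1495) ≈ 545.71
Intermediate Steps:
Function('s')(A, W) = Add(3, A)
Add(Mul(-13, -42), Add(Mul(Add(Add(Function('s')(-2, 4), 6), 5), Pow(65, -1)), Mul(11, Pow(-23, -1)))) = Add(Mul(-13, -42), Add(Mul(Add(Add(Add(3, -2), 6), 5), Pow(65, -1)), Mul(11, Pow(-23, -1)))) = Add(546, Add(Mul(Add(Add(1, 6), 5), Rational(1, 65)), Mul(11, Rational(-1, 23)))) = Add(546, Add(Mul(Add(7, 5), Rational(1, 65)), Rational(-11, 23))) = Add(546, Add(Mul(12, Rational(1, 65)), Rational(-11, 23))) = Add(546, Add(Rational(12, 65), Rational(-11, 23))) = Add(546, Rational(-439, 1495)) = Rational(815831, 1495)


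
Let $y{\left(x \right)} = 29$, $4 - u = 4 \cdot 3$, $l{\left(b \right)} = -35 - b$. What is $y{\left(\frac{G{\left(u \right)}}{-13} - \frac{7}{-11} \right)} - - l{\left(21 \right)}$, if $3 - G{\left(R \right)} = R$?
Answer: $-27$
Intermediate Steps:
$u = -8$ ($u = 4 - 4 \cdot 3 = 4 - 12 = -8$)
$G{\left(R \right)} = 3 - R$
$y{\left(\frac{G{\left(u \right)}}{-13} - \frac{7}{-11} \right)} - - l{\left(21 \right)} = 29 - - (-35 - 21) = 29 - \left(-1\right) \left(-56\right) = 29 - 56 = -27$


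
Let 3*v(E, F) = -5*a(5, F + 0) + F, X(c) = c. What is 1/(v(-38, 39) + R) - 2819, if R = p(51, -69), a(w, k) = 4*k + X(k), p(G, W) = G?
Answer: -735760/261 ≈ -2819.0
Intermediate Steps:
a(w, k) = 5*k (a(w, k) = 4*k + k = 5*k)
R = 51
v(E, F) = -8*F (v(E, F) = (-25*(F + 0) + F)/3 = (-25*F + F)/3 = (-24*F)/3 = -8*F)
1/(v(-38, 39) + R) - 2819 = 1/(-8*39 + 51) - 2819 = 1/(-312 + 51) - 2819 = 1/(-261) - 2819 = -1/261 - 2819 = -735760/261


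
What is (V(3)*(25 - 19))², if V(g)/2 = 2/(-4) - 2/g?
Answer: 196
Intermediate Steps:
V(g) = -1 - 4/g (V(g) = 2*(2/(-4) - 2/g) = 2*(2*(-¼) - 2/g) = 2*(-½ - 2/g) = -1 - 4/g)
(V(3)*(25 - 19))² = (((-4 - 1*3)/3)*(25 - 19))² = (((-4 - 3)/3)*6)² = (((⅓)*(-7))*6)² = (-7/3*6)² = (-14)² = 196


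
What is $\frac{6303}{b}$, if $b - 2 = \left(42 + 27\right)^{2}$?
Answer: $\frac{573}{433} \approx 1.3233$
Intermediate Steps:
$b = 4763$ ($b = 2 + \left(42 + 27\right)^{2} = 2 + 69^{2} = 2 + 4761 = 4763$)
$\frac{6303}{b} = \frac{6303}{4763} = 6303 \cdot \frac{1}{4763} = \frac{573}{433}$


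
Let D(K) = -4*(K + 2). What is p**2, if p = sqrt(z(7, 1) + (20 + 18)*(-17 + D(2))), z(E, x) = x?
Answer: -1253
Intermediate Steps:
D(K) = -8 - 4*K (D(K) = -4*(2 + K) = -8 - 4*K)
p = I*sqrt(1253) (p = sqrt(1 + (20 + 18)*(-17 + (-8 - 4*2))) = sqrt(1 + 38*(-17 + (-8 - 8))) = sqrt(1 + 38*(-17 - 16)) = sqrt(1 + 38*(-33)) = sqrt(1 - 1254) = sqrt(-1253) = I*sqrt(1253) ≈ 35.398*I)
p**2 = (I*sqrt(1253))**2 = -1253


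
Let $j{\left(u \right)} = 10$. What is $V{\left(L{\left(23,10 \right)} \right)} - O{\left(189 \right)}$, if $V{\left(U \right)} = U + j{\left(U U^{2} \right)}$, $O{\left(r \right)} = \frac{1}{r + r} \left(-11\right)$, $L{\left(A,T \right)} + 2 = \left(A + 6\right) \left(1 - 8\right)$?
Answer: $- \frac{73699}{378} \approx -194.97$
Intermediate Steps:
$L{\left(A,T \right)} = -44 - 7 A$ ($L{\left(A,T \right)} = -2 + \left(A + 6\right) \left(1 - 8\right) = -2 + \left(6 + A\right) \left(-7\right) = -2 - \left(42 + 7 A\right) = -44 - 7 A$)
$O{\left(r \right)} = - \frac{11}{2 r}$ ($O{\left(r \right)} = \frac{1}{2 r} \left(-11\right) = - \frac{11}{2 r}$)
$V{\left(U \right)} = 10 + U$ ($V{\left(U \right)} = U + 10 = 10 + U$)
$V{\left(L{\left(23,10 \right)} \right)} - O{\left(189 \right)} = \left(10 - 205\right) - - \frac{11}{2 \cdot 189} = \left(10 - 205\right) - \left(- \frac{11}{2}\right) \frac{1}{189} = \left(10 - 205\right) - - \frac{11}{378} = -195 + \frac{11}{378} = - \frac{73699}{378}$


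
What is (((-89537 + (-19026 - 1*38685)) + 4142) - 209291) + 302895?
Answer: -49502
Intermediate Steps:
(((-89537 + (-19026 - 1*38685)) + 4142) - 209291) + 302895 = (((-89537 + (-19026 - 38685)) + 4142) - 209291) + 302895 = (((-89537 - 57711) + 4142) - 209291) + 302895 = ((-147248 + 4142) - 209291) + 302895 = (-143106 - 209291) + 302895 = -352397 + 302895 = -49502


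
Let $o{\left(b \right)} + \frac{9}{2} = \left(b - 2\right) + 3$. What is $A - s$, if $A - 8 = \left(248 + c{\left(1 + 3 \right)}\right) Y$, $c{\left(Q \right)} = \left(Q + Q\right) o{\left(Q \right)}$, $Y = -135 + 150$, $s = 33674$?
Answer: $-29886$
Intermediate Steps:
$o{\left(b \right)} = - \frac{7}{2} + b$ ($o{\left(b \right)} = - \frac{9}{2} + \left(\left(b - 2\right) + 3\right) = - \frac{9}{2} + \left(\left(-2 + b\right) + 3\right) = - \frac{9}{2} + \left(1 + b\right) = - \frac{7}{2} + b$)
$Y = 15$
$c{\left(Q \right)} = 2 Q \left(- \frac{7}{2} + Q\right)$ ($c{\left(Q \right)} = \left(Q + Q\right) \left(- \frac{7}{2} + Q\right) = 2 Q \left(- \frac{7}{2} + Q\right)$)
$A = 3788$ ($A = 8 + \left(248 + \left(1 + 3\right) \left(-7 + 2 \left(1 + 3\right)\right)\right) 15 = 8 + \left(248 + 4 \left(-7 + 2 \cdot 4\right)\right) 15 = 8 + \left(248 + 4 \left(-7 + 8\right)\right) 15 = 8 + \left(248 + 4 \cdot 1\right) 15 = 8 + \left(248 + 4\right) 15 = 8 + 252 \cdot 15 = 8 + 3780 = 3788$)
$A - s = 3788 - 33674 = -29886$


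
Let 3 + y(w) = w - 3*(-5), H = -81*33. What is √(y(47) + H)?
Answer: I*√2614 ≈ 51.127*I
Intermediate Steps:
H = -2673
y(w) = 12 + w (y(w) = -3 + (w - 3*(-5)) = -3 + (w + 15) = -3 + (15 + w) = 12 + w)
√(y(47) + H) = √((12 + 47) - 2673) = √(59 - 2673) = √(-2614) = I*√2614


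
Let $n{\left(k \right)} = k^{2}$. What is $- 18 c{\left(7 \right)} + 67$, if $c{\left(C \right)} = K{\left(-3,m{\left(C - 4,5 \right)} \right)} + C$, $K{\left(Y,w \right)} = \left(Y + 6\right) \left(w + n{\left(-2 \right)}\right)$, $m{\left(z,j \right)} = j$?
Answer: $-545$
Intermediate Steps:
$K{\left(Y,w \right)} = \left(4 + w\right) \left(6 + Y\right)$ ($K{\left(Y,w \right)} = \left(Y + 6\right) \left(w + \left(-2\right)^{2}\right) = \left(6 + Y\right) \left(w + 4\right) = \left(6 + Y\right) \left(4 + w\right) = \left(4 + w\right) \left(6 + Y\right)$)
$c{\left(C \right)} = 27 + C$ ($c{\left(C \right)} = \left(24 + 4 \left(-3\right) + 6 \cdot 5 - 15\right) + C = \left(24 - 12 + 30 - 15\right) + C = 27 + C$)
$- 18 c{\left(7 \right)} + 67 = - 18 \left(27 + 7\right) + 67 = \left(-18\right) 34 + 67 = -612 + 67 = -545$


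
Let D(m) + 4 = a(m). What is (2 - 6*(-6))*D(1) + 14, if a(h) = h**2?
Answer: -100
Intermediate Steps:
D(m) = -4 + m**2
(2 - 6*(-6))*D(1) + 14 = (2 - 6*(-6))*(-4 + 1**2) + 14 = (2 + 36)*(-4 + 1) + 14 = 38*(-3) + 14 = -114 + 14 = -100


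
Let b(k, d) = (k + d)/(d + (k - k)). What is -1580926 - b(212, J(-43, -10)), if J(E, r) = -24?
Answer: -9485509/6 ≈ -1.5809e+6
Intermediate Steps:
b(k, d) = (d + k)/d (b(k, d) = (d + k)/(d + 0) = (d + k)/d)
-1580926 - b(212, J(-43, -10)) = -1580926 - (-24 + 212)/(-24) = -1580926 - (-1)*188/24 = -1580926 - 1*(-47/6) = -1580926 + 47/6 = -9485509/6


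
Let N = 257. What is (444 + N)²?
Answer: 491401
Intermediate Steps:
(444 + N)² = (444 + 257)² = 701² = 491401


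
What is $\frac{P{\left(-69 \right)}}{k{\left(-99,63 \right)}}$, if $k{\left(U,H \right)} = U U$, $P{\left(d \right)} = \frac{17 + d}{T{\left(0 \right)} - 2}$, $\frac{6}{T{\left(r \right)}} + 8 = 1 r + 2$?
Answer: $\frac{52}{29403} \approx 0.0017685$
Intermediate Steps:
$T{\left(r \right)} = \frac{6}{-6 + r}$ ($T{\left(r \right)} = \frac{6}{-8 + \left(1 r + 2\right)} = \frac{6}{-8 + \left(r + 2\right)} = \frac{6}{-8 + \left(2 + r\right)} = \frac{6}{-6 + r}$)
$P{\left(d \right)} = - \frac{17}{3} - \frac{d}{3}$ ($P{\left(d \right)} = \frac{17 + d}{\frac{6}{-6 + 0} - 2} = \frac{17 + d}{\frac{6}{-6} - 2} = \frac{17 + d}{6 \left(- \frac{1}{6}\right) - 2} = \frac{17 + d}{-1 - 2} = \frac{17 + d}{-3} = \left(17 + d\right) \left(- \frac{1}{3}\right) = - \frac{17}{3} - \frac{d}{3}$)
$k{\left(U,H \right)} = U^{2}$
$\frac{P{\left(-69 \right)}}{k{\left(-99,63 \right)}} = \frac{- \frac{17}{3} - -23}{\left(-99\right)^{2}} = \frac{- \frac{17}{3} + 23}{9801} = \frac{52}{3} \cdot \frac{1}{9801} = \frac{52}{29403}$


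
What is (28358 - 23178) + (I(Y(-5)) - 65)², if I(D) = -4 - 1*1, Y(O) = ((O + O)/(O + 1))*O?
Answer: 10080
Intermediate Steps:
Y(O) = 2*O²/(1 + O) (Y(O) = ((2*O)/(1 + O))*O = (2*O/(1 + O))*O = 2*O²/(1 + O))
I(D) = -5 (I(D) = -4 - 1 = -5)
(28358 - 23178) + (I(Y(-5)) - 65)² = (28358 - 23178) + (-5 - 65)² = 5180 + (-70)² = 5180 + 4900 = 10080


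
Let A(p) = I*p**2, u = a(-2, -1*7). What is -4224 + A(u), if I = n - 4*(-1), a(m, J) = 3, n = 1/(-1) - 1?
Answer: -4206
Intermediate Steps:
n = -2 (n = -1 - 1 = -2)
u = 3
I = 2 (I = -2 - 4*(-1) = -2 + 4 = 2)
A(p) = 2*p**2
-4224 + A(u) = -4224 + 2*3**2 = -4224 + 2*9 = -4224 + 18 = -4206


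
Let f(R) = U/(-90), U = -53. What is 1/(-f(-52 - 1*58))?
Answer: -90/53 ≈ -1.6981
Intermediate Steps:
f(R) = 53/90 (f(R) = -53/(-90) = -53*(-1/90) = 53/90)
1/(-f(-52 - 1*58)) = 1/(-1*53/90) = 1/(-53/90) = -90/53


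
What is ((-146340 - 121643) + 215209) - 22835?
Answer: -75609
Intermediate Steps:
((-146340 - 121643) + 215209) - 22835 = (-267983 + 215209) - 22835 = -52774 - 22835 = -75609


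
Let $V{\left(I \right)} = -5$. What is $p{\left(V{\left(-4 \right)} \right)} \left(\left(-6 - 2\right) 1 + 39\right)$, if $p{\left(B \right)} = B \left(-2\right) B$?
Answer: $-1550$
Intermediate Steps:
$p{\left(B \right)} = - 2 B^{2}$ ($p{\left(B \right)} = - 2 B B = - 2 B^{2}$)
$p{\left(V{\left(-4 \right)} \right)} \left(\left(-6 - 2\right) 1 + 39\right) = - 2 \left(-5\right)^{2} \left(\left(-6 - 2\right) 1 + 39\right) = \left(-2\right) 25 \left(\left(-8\right) 1 + 39\right) = - 50 \left(-8 + 39\right) = \left(-50\right) 31 = -1550$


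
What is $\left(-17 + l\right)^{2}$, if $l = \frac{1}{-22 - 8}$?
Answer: $\frac{261121}{900} \approx 290.13$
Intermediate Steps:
$l = - \frac{1}{30}$ ($l = \frac{1}{-30} = - \frac{1}{30} \approx -0.033333$)
$\left(-17 + l\right)^{2} = \left(-17 - \frac{1}{30}\right)^{2} = \left(- \frac{511}{30}\right)^{2} = \frac{261121}{900}$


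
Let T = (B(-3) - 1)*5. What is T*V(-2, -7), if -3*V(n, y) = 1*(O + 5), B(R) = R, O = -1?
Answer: 80/3 ≈ 26.667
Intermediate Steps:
V(n, y) = -4/3 (V(n, y) = -(-1 + 5)/3 = -4/3)
T = -20 (T = (-3 - 1)*5 = -4*5 = -20)
T*V(-2, -7) = -20*(-4/3) = 80/3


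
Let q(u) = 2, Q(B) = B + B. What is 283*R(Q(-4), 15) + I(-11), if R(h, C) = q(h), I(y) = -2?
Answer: 564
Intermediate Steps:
Q(B) = 2*B
R(h, C) = 2
283*R(Q(-4), 15) + I(-11) = 283*2 - 2 = 566 - 2 = 564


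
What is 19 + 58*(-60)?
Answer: -3461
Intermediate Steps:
19 + 58*(-60) = 19 - 3480 = -3461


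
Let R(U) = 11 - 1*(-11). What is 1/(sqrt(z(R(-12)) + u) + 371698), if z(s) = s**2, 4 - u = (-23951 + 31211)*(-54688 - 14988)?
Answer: 185849/68826777478 - sqrt(126462062)/68826777478 ≈ 2.5369e-6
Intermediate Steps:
R(U) = 22 (R(U) = 11 + 11 = 22)
u = 505847764 (u = 4 - (-23951 + 31211)*(-54688 - 14988) = 4 - 7260*(-69676) = 4 - 1*(-505847760) = 4 + 505847760 = 505847764)
1/(sqrt(z(R(-12)) + u) + 371698) = 1/(sqrt(22**2 + 505847764) + 371698) = 1/(sqrt(484 + 505847764) + 371698) = 1/(sqrt(505848248) + 371698) = 1/(2*sqrt(126462062) + 371698) = 1/(371698 + 2*sqrt(126462062))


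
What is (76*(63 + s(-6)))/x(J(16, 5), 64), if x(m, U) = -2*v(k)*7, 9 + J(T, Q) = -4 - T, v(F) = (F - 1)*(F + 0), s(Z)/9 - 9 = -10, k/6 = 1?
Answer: -342/35 ≈ -9.7714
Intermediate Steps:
k = 6 (k = 6*1 = 6)
s(Z) = -9 (s(Z) = 81 + 9*(-10) = 81 - 90 = -9)
v(F) = F*(-1 + F) (v(F) = (-1 + F)*F = F*(-1 + F))
J(T, Q) = -13 - T (J(T, Q) = -9 + (-4 - T) = -13 - T)
x(m, U) = -420 (x(m, U) = -12*(-1 + 6)*7 = -12*5*7 = -2*30*7 = -60*7 = -420)
(76*(63 + s(-6)))/x(J(16, 5), 64) = (76*(63 - 9))/(-420) = (76*54)*(-1/420) = 4104*(-1/420) = -342/35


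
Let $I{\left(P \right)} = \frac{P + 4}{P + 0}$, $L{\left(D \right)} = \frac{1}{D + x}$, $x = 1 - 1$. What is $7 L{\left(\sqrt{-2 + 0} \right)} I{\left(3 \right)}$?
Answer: $- \frac{49 i \sqrt{2}}{6} \approx - 11.549 i$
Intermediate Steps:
$x = 0$
$L{\left(D \right)} = \frac{1}{D}$ ($L{\left(D \right)} = \frac{1}{D + 0} = \frac{1}{D}$)
$I{\left(P \right)} = \frac{4 + P}{P}$
$7 L{\left(\sqrt{-2 + 0} \right)} I{\left(3 \right)} = \frac{7}{\sqrt{-2 + 0}} \frac{4 + 3}{3} = \frac{7}{\sqrt{-2}} \cdot \frac{1}{3} \cdot 7 = \frac{7}{i \sqrt{2}} \cdot \frac{7}{3} = 7 \left(- \frac{i \sqrt{2}}{2}\right) \frac{7}{3} = - \frac{7 i \sqrt{2}}{2} \cdot \frac{7}{3} = - \frac{49 i \sqrt{2}}{6}$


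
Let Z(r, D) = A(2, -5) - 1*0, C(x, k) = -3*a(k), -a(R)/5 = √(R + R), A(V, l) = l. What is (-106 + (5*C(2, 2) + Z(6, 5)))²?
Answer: 1521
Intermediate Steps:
a(R) = -5*√2*√R (a(R) = -5*√(R + R) = -5*√2*√R)
C(x, k) = 15*√2*√k (C(x, k) = -(-15)*√2*√k = 15*√2*√k)
Z(r, D) = -5 (Z(r, D) = -5 - 1*0 = -5 + 0 = -5)
(-106 + (5*C(2, 2) + Z(6, 5)))² = (-106 + (5*(15*√2*√2) - 5))² = (-106 + (5*30 - 5))² = (-106 + (150 - 5))² = (-106 + 145)² = 39² = 1521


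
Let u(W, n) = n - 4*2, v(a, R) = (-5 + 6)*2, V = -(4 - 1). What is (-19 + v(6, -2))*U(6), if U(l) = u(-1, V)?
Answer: 187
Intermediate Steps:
V = -3 (V = -1*3 = -3)
v(a, R) = 2 (v(a, R) = 1*2 = 2)
u(W, n) = -8 + n (u(W, n) = n - 8 = -8 + n)
U(l) = -11 (U(l) = -8 - 3 = -11)
(-19 + v(6, -2))*U(6) = (-19 + 2)*(-11) = -17*(-11) = 187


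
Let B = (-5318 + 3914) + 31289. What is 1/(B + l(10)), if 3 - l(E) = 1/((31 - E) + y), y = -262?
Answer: 241/7203009 ≈ 3.3458e-5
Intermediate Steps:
B = 29885 (B = -1404 + 31289 = 29885)
l(E) = 3 - 1/(-231 - E) (l(E) = 3 - 1/((31 - E) - 262) = 3 - 1/(-231 - E))
1/(B + l(10)) = 1/(29885 + (694 + 3*10)/(231 + 10)) = 1/(29885 + (694 + 30)/241) = 1/(29885 + (1/241)*724) = 1/(29885 + 724/241) = 1/(7203009/241) = 241/7203009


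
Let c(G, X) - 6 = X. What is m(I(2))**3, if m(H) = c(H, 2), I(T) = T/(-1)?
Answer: 512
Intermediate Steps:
c(G, X) = 6 + X
I(T) = -T (I(T) = T*(-1) = -T)
m(H) = 8 (m(H) = 6 + 2 = 8)
m(I(2))**3 = 8**3 = 512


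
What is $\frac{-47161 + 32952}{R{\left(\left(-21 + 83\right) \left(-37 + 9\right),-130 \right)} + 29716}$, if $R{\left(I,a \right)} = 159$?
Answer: $- \frac{14209}{29875} \approx -0.47562$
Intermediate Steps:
$\frac{-47161 + 32952}{R{\left(\left(-21 + 83\right) \left(-37 + 9\right),-130 \right)} + 29716} = \frac{-47161 + 32952}{159 + 29716} = - \frac{14209}{29875}$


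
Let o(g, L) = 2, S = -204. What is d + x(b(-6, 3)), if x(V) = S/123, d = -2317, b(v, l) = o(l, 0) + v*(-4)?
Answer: -95065/41 ≈ -2318.7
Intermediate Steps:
b(v, l) = 2 - 4*v (b(v, l) = 2 + v*(-4) = 2 - 4*v)
x(V) = -68/41 (x(V) = -204/123 = -204*1/123 = -68/41)
d + x(b(-6, 3)) = -2317 - 68/41 = -95065/41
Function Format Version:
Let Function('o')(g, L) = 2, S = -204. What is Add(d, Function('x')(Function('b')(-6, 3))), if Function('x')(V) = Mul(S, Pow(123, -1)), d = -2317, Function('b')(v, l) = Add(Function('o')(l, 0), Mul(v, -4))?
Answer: Rational(-95065, 41) ≈ -2318.7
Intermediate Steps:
Function('b')(v, l) = Add(2, Mul(-4, v)) (Function('b')(v, l) = Add(2, Mul(v, -4)) = Add(2, Mul(-4, v)))
Function('x')(V) = Rational(-68, 41) (Function('x')(V) = Mul(-204, Pow(123, -1)) = Mul(-204, Rational(1, 123)) = Rational(-68, 41))
Add(d, Function('x')(Function('b')(-6, 3))) = Add(-2317, Rational(-68, 41)) = Rational(-95065, 41)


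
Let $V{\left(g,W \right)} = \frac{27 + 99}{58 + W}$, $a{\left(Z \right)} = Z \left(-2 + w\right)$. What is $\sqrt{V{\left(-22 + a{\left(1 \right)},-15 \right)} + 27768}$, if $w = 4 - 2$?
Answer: $\frac{5 \sqrt{2053938}}{43} \approx 166.65$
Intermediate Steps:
$w = 2$
$a{\left(Z \right)} = 0$ ($a{\left(Z \right)} = Z \left(-2 + 2\right) = Z 0 = 0$)
$V{\left(g,W \right)} = \frac{126}{58 + W}$
$\sqrt{V{\left(-22 + a{\left(1 \right)},-15 \right)} + 27768} = \sqrt{\frac{126}{58 - 15} + 27768} = \sqrt{\frac{126}{43} + 27768} = \sqrt{\frac{1194150}{43}} = \frac{5 \sqrt{2053938}}{43}$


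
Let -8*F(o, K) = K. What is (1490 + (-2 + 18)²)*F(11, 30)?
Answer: -13095/2 ≈ -6547.5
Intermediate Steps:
F(o, K) = -K/8
(1490 + (-2 + 18)²)*F(11, 30) = (1490 + (-2 + 18)²)*(-⅛*30) = (1490 + 16²)*(-15/4) = (1490 + 256)*(-15/4) = 1746*(-15/4) = -13095/2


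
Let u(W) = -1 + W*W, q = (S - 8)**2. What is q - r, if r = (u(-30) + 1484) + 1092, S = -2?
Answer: -3375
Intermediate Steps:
q = 100 (q = (-2 - 8)**2 = (-10)**2 = 100)
u(W) = -1 + W**2
r = 3475 (r = ((-1 + (-30)**2) + 1484) + 1092 = ((-1 + 900) + 1484) + 1092 = (899 + 1484) + 1092 = 2383 + 1092 = 3475)
q - r = 100 - 1*3475 = 100 - 3475 = -3375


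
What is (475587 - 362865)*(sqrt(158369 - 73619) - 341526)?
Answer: -38497493772 + 563610*sqrt(3390) ≈ -3.8465e+10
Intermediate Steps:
(475587 - 362865)*(sqrt(158369 - 73619) - 341526) = 112722*(sqrt(84750) - 341526) = 112722*(5*sqrt(3390) - 341526) = 112722*(-341526 + 5*sqrt(3390)) = -38497493772 + 563610*sqrt(3390)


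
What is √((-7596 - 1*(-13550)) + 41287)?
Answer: 3*√5249 ≈ 217.35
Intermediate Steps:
√((-7596 - 1*(-13550)) + 41287) = √((-7596 + 13550) + 41287) = √(5954 + 41287) = √47241 = 3*√5249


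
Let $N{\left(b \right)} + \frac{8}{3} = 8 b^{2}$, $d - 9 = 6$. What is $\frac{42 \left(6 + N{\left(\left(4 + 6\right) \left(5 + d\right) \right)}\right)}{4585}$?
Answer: $\frac{384004}{131} \approx 2931.3$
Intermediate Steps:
$d = 15$ ($d = 9 + 6 = 15$)
$N{\left(b \right)} = - \frac{8}{3} + 8 b^{2}$
$\frac{42 \left(6 + N{\left(\left(4 + 6\right) \left(5 + d\right) \right)}\right)}{4585} = \frac{42 \left(6 - \left(\frac{8}{3} - 8 \left(\left(4 + 6\right) \left(5 + 15\right)\right)^{2}\right)\right)}{4585} = 42 \left(6 - \left(\frac{8}{3} - 8 \left(10 \cdot 20\right)^{2}\right)\right) \frac{1}{4585} = 42 \left(6 - \left(\frac{8}{3} - 8 \cdot 200^{2}\right)\right) \frac{1}{4585} = 42 \left(6 + \left(- \frac{8}{3} + 8 \cdot 40000\right)\right) \frac{1}{4585} = 42 \left(6 + \left(- \frac{8}{3} + 320000\right)\right) \frac{1}{4585} = 42 \left(6 + \frac{959992}{3}\right) \frac{1}{4585} = 42 \cdot \frac{960010}{3} \cdot \frac{1}{4585} = 13440140 \cdot \frac{1}{4585} = \frac{384004}{131}$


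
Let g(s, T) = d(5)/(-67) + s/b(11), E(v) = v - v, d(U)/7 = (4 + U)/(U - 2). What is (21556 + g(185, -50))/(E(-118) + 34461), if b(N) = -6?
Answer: 8652991/13853322 ≈ 0.62461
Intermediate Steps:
d(U) = 7*(4 + U)/(-2 + U) (d(U) = 7*((4 + U)/(U - 2)) = 7*((4 + U)/(-2 + U)) = 7*(4 + U)/(-2 + U))
E(v) = 0
g(s, T) = -21/67 - s/6 (g(s, T) = (7*(4 + 5)/(-2 + 5))/(-67) + s/(-6) = (7*9/3)*(-1/67) + s*(-1/6) = (7*(1/3)*9)*(-1/67) - s/6 = 21*(-1/67) - s/6 = -21/67 - s/6)
(21556 + g(185, -50))/(E(-118) + 34461) = (21556 + (-21/67 - 1/6*185))/(0 + 34461) = (21556 + (-21/67 - 185/6))/34461 = (21556 - 12521/402)*(1/34461) = (8652991/402)*(1/34461) = 8652991/13853322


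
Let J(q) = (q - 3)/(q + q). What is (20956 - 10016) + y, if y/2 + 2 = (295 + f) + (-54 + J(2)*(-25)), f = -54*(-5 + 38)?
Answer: 15733/2 ≈ 7866.5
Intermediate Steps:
J(q) = (-3 + q)/(2*q) (J(q) = (-3 + q)/((2*q)) = (-3 + q)*(1/(2*q)) = (-3 + q)/(2*q))
f = -1782 (f = -54*33 = -1782)
y = -6147/2 (y = -4 + 2*((295 - 1782) + (-54 + ((½)*(-3 + 2)/2)*(-25))) = -4 + 2*(-1487 + (-54 + ((½)*(½)*(-1))*(-25))) = -4 + 2*(-1487 + (-54 - ¼*(-25))) = -4 + 2*(-1487 + (-54 + 25/4)) = -4 + 2*(-1487 - 191/4) = -4 + 2*(-6139/4) = -4 - 6139/2 = -6147/2 ≈ -3073.5)
(20956 - 10016) + y = (20956 - 10016) - 6147/2 = 10940 - 6147/2 = 15733/2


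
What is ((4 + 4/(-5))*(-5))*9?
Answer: -144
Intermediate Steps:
((4 + 4/(-5))*(-5))*9 = ((4 + 4*(-⅕))*(-5))*9 = ((4 - ⅘)*(-5))*9 = ((16/5)*(-5))*9 = -16*9 = -144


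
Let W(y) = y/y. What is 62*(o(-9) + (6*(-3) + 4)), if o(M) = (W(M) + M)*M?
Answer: 3596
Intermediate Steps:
W(y) = 1
o(M) = M*(1 + M) (o(M) = (1 + M)*M = M*(1 + M))
62*(o(-9) + (6*(-3) + 4)) = 62*(-9*(1 - 9) + (6*(-3) + 4)) = 62*(-9*(-8) + (-18 + 4)) = 62*(72 - 14) = 62*58 = 3596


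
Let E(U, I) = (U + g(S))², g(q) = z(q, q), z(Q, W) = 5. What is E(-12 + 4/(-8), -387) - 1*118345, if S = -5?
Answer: -473155/4 ≈ -1.1829e+5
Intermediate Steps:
g(q) = 5
E(U, I) = (5 + U)² (E(U, I) = (U + 5)² = (5 + U)²)
E(-12 + 4/(-8), -387) - 1*118345 = (5 + (-12 + 4/(-8)))² - 1*118345 = (5 + (-12 - ⅛*4))² - 118345 = (5 + (-12 - ½))² - 118345 = (5 - 25/2)² - 118345 = (-15/2)² - 118345 = 225/4 - 118345 = -473155/4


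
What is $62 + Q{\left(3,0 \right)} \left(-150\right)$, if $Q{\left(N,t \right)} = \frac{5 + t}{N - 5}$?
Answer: $437$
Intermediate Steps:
$Q{\left(N,t \right)} = \frac{5 + t}{-5 + N}$
$62 + Q{\left(3,0 \right)} \left(-150\right) = 62 + \frac{5 + 0}{-5 + 3} \left(-150\right) = 62 + \frac{1}{-2} \cdot 5 \left(-150\right) = 62 + \left(- \frac{1}{2}\right) 5 \left(-150\right) = 62 - -375 = 62 + 375 = 437$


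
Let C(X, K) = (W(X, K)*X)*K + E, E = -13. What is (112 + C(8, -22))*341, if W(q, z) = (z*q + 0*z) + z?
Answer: 11916927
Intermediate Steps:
W(q, z) = z + q*z (W(q, z) = (q*z + 0) + z = q*z + z = z + q*z)
C(X, K) = -13 + X*K²*(1 + X) (C(X, K) = ((K*(1 + X))*X)*K - 13 = (K*X*(1 + X))*K - 13 = X*K²*(1 + X) - 13 = -13 + X*K²*(1 + X))
(112 + C(8, -22))*341 = (112 + (-13 + 8*(-22)²*(1 + 8)))*341 = (112 + (-13 + 8*484*9))*341 = (112 + (-13 + 34848))*341 = (112 + 34835)*341 = 34947*341 = 11916927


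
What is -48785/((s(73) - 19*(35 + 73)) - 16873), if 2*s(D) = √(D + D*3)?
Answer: 923256125/358155552 + 48785*√73/358155552 ≈ 2.5790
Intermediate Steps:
s(D) = √D (s(D) = √(D + D*3)/2 = √(D + 3*D)/2 = √(4*D)/2 = (2*√D)/2 = √D)
-48785/((s(73) - 19*(35 + 73)) - 16873) = -48785/((√73 - 19*(35 + 73)) - 16873) = -48785/((√73 - 19*108) - 16873) = -48785/((√73 - 2052) - 16873) = -48785/((-2052 + √73) - 16873) = -48785/(-18925 + √73)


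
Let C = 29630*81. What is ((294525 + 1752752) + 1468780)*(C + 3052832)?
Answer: 19172573605134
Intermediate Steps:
C = 2400030
((294525 + 1752752) + 1468780)*(C + 3052832) = ((294525 + 1752752) + 1468780)*(2400030 + 3052832) = (2047277 + 1468780)*5452862 = 3516057*5452862 = 19172573605134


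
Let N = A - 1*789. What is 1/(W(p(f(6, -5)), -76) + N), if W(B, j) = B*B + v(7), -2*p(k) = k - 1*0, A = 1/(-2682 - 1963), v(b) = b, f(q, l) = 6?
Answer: -4645/3590586 ≈ -0.0012937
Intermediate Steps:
A = -1/4645 (A = 1/(-4645) = -1/4645 ≈ -0.00021529)
p(k) = -k/2 (p(k) = -(k - 1*0)/2 = -(k + 0)/2 = -k/2)
W(B, j) = 7 + B² (W(B, j) = B*B + 7 = B² + 7 = 7 + B²)
N = -3664906/4645 (N = -1/4645 - 1*789 = -1/4645 - 789 = -3664906/4645 ≈ -789.00)
1/(W(p(f(6, -5)), -76) + N) = 1/((7 + (-½*6)²) - 3664906/4645) = 1/((7 + (-3)²) - 3664906/4645) = 1/((7 + 9) - 3664906/4645) = 1/(16 - 3664906/4645) = 1/(-3590586/4645) = -4645/3590586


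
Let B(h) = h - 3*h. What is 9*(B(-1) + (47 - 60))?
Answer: -99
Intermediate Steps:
B(h) = -2*h
9*(B(-1) + (47 - 60)) = 9*(-2*(-1) + (47 - 60)) = 9*(2 - 13) = 9*(-11) = -99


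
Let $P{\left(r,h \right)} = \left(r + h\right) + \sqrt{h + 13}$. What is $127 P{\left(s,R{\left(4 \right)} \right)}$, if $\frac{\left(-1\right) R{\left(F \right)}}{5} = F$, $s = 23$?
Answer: $381 + 127 i \sqrt{7} \approx 381.0 + 336.01 i$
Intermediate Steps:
$R{\left(F \right)} = - 5 F$
$P{\left(r,h \right)} = h + r + \sqrt{13 + h}$ ($P{\left(r,h \right)} = \left(h + r\right) + \sqrt{13 + h} = h + r + \sqrt{13 + h}$)
$127 P{\left(s,R{\left(4 \right)} \right)} = 127 \left(\left(-5\right) 4 + 23 + \sqrt{13 - 20}\right) = 127 \left(-20 + 23 + \sqrt{13 - 20}\right) = 127 \left(-20 + 23 + \sqrt{-7}\right) = 127 \left(-20 + 23 + i \sqrt{7}\right) = 127 \left(3 + i \sqrt{7}\right) = 381 + 127 i \sqrt{7}$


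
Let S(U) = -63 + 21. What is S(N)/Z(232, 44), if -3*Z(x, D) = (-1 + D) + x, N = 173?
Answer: 126/275 ≈ 0.45818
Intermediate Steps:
S(U) = -42
Z(x, D) = ⅓ - D/3 - x/3 (Z(x, D) = -((-1 + D) + x)/3 = -(-1 + D + x)/3 = ⅓ - D/3 - x/3)
S(N)/Z(232, 44) = -42/(⅓ - ⅓*44 - ⅓*232) = -42/(⅓ - 44/3 - 232/3) = -42/(-275/3) = -42*(-3/275) = 126/275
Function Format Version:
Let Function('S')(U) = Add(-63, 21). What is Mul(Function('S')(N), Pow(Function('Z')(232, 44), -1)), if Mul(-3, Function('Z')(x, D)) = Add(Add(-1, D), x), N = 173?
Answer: Rational(126, 275) ≈ 0.45818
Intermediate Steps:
Function('S')(U) = -42
Function('Z')(x, D) = Add(Rational(1, 3), Mul(Rational(-1, 3), D), Mul(Rational(-1, 3), x)) (Function('Z')(x, D) = Mul(Rational(-1, 3), Add(Add(-1, D), x)) = Mul(Rational(-1, 3), Add(-1, D, x)) = Add(Rational(1, 3), Mul(Rational(-1, 3), D), Mul(Rational(-1, 3), x)))
Mul(Function('S')(N), Pow(Function('Z')(232, 44), -1)) = Mul(-42, Pow(Add(Rational(1, 3), Mul(Rational(-1, 3), 44), Mul(Rational(-1, 3), 232)), -1)) = Mul(-42, Pow(Add(Rational(1, 3), Rational(-44, 3), Rational(-232, 3)), -1)) = Mul(-42, Pow(Rational(-275, 3), -1)) = Mul(-42, Rational(-3, 275)) = Rational(126, 275)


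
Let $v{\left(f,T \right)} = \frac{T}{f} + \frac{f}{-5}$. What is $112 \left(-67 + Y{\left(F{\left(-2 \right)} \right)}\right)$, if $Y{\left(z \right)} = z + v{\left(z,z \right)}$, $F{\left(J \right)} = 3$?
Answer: $- \frac{35616}{5} \approx -7123.2$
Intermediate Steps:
$v{\left(f,T \right)} = - \frac{f}{5} + \frac{T}{f}$ ($v{\left(f,T \right)} = \frac{T}{f} + f \left(- \frac{1}{5}\right) = \frac{T}{f} - \frac{f}{5} = - \frac{f}{5} + \frac{T}{f}$)
$Y{\left(z \right)} = 1 + \frac{4 z}{5}$ ($Y{\left(z \right)} = z - \left(\frac{z}{5} - \frac{z}{z}\right) = z - \left(-1 + \frac{z}{5}\right) = 1 + \frac{4 z}{5}$)
$112 \left(-67 + Y{\left(F{\left(-2 \right)} \right)}\right) = 112 \left(-67 + \left(1 + \frac{4}{5} \cdot 3\right)\right) = 112 \left(-67 + \left(1 + \frac{12}{5}\right)\right) = 112 \left(-67 + \frac{17}{5}\right) = 112 \left(- \frac{318}{5}\right) = - \frac{35616}{5}$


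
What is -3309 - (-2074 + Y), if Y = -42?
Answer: -1193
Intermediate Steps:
-3309 - (-2074 + Y) = -3309 - (-2074 - 42) = -3309 - 1*(-2116) = -3309 + 2116 = -1193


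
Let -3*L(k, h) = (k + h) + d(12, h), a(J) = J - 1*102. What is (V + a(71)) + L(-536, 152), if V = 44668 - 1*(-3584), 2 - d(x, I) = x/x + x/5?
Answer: 725242/15 ≈ 48349.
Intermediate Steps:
a(J) = -102 + J (a(J) = J - 102 = -102 + J)
d(x, I) = 1 - x/5 (d(x, I) = 2 - (x/x + x/5) = 2 - (1 + x*(⅕)) = 2 - (1 + x/5) = 2 + (-1 - x/5) = 1 - x/5)
L(k, h) = 7/15 - h/3 - k/3 (L(k, h) = -((k + h) + (1 - ⅕*12))/3 = -((h + k) + (1 - 12/5))/3 = -((h + k) - 7/5)/3 = -(-7/5 + h + k)/3 = 7/15 - h/3 - k/3)
V = 48252 (V = 44668 + 3584 = 48252)
(V + a(71)) + L(-536, 152) = (48252 + (-102 + 71)) + (7/15 - ⅓*152 - ⅓*(-536)) = (48252 - 31) + (7/15 - 152/3 + 536/3) = 48221 + 1927/15 = 725242/15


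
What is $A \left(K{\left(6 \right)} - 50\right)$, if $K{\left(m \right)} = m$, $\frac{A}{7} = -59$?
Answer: $18172$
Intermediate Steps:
$A = -413$ ($A = 7 \left(-59\right) = -413$)
$A \left(K{\left(6 \right)} - 50\right) = - 413 \left(6 - 50\right) = \left(-413\right) \left(-44\right) = 18172$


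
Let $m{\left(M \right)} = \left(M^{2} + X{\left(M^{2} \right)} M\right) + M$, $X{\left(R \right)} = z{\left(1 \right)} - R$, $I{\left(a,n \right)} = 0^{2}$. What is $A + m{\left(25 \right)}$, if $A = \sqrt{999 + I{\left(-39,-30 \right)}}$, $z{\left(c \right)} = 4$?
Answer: $-14875 + 3 \sqrt{111} \approx -14843.0$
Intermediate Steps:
$I{\left(a,n \right)} = 0$
$X{\left(R \right)} = 4 - R$
$m{\left(M \right)} = M + M^{2} + M \left(4 - M^{2}\right)$ ($m{\left(M \right)} = \left(M^{2} + \left(4 - M^{2}\right) M\right) + M = \left(M^{2} + M \left(4 - M^{2}\right)\right) + M = M + M^{2} + M \left(4 - M^{2}\right)$)
$A = 3 \sqrt{111}$ ($A = \sqrt{999 + 0} = \sqrt{999} = 3 \sqrt{111} \approx 31.607$)
$A + m{\left(25 \right)} = 3 \sqrt{111} + 25 \left(5 + 25 - 25^{2}\right) = 3 \sqrt{111} + 25 \left(5 + 25 - 625\right) = 3 \sqrt{111} + 25 \left(-595\right) = 3 \sqrt{111} - 14875 = -14875 + 3 \sqrt{111}$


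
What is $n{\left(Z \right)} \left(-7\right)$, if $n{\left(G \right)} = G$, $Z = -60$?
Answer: $420$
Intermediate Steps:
$n{\left(Z \right)} \left(-7\right) = \left(-60\right) \left(-7\right) = 420$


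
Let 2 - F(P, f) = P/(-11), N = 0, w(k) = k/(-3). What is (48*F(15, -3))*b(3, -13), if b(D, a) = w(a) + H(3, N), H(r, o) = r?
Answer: 1184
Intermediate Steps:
w(k) = -k/3 (w(k) = k*(-1/3) = -k/3)
F(P, f) = 2 + P/11 (F(P, f) = 2 - P/(-11) = 2 - P*(-1)/11 = 2 - (-1)*P/11 = 2 + P/11)
b(D, a) = 3 - a/3 (b(D, a) = -a/3 + 3 = 3 - a/3)
(48*F(15, -3))*b(3, -13) = (48*(2 + (1/11)*15))*(3 - 1/3*(-13)) = (48*(2 + 15/11))*(3 + 13/3) = (48*(37/11))*(22/3) = (1776/11)*(22/3) = 1184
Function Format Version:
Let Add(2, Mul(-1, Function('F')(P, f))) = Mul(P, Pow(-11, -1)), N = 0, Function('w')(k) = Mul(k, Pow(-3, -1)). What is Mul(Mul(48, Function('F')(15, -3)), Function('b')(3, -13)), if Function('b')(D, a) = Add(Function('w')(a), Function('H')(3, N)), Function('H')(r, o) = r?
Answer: 1184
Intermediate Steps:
Function('w')(k) = Mul(Rational(-1, 3), k) (Function('w')(k) = Mul(k, Rational(-1, 3)) = Mul(Rational(-1, 3), k))
Function('F')(P, f) = Add(2, Mul(Rational(1, 11), P)) (Function('F')(P, f) = Add(2, Mul(-1, Mul(P, Pow(-11, -1)))) = Add(2, Mul(-1, Mul(P, Rational(-1, 11)))) = Add(2, Mul(-1, Mul(Rational(-1, 11), P))) = Add(2, Mul(Rational(1, 11), P)))
Function('b')(D, a) = Add(3, Mul(Rational(-1, 3), a)) (Function('b')(D, a) = Add(Mul(Rational(-1, 3), a), 3) = Add(3, Mul(Rational(-1, 3), a)))
Mul(Mul(48, Function('F')(15, -3)), Function('b')(3, -13)) = Mul(Mul(48, Add(2, Mul(Rational(1, 11), 15))), Add(3, Mul(Rational(-1, 3), -13))) = Mul(Mul(48, Add(2, Rational(15, 11))), Add(3, Rational(13, 3))) = Mul(Mul(48, Rational(37, 11)), Rational(22, 3)) = Mul(Rational(1776, 11), Rational(22, 3)) = 1184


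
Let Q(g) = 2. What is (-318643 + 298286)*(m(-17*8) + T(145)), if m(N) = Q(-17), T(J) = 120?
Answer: -2483554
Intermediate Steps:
m(N) = 2
(-318643 + 298286)*(m(-17*8) + T(145)) = (-318643 + 298286)*(2 + 120) = -20357*122 = -2483554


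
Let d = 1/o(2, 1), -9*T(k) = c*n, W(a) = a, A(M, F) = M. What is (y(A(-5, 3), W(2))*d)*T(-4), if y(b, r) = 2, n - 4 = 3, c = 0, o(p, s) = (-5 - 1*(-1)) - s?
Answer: 0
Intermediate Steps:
o(p, s) = -4 - s (o(p, s) = (-5 + 1) - s = -4 - s)
n = 7 (n = 4 + 3 = 7)
T(k) = 0 (T(k) = -0*7 = -1/9*0 = 0)
d = -1/5 (d = 1/(-4 - 1*1) = 1/(-4 - 1) = 1/(-5) = -1/5 ≈ -0.20000)
(y(A(-5, 3), W(2))*d)*T(-4) = (2*(-1/5))*0 = -2/5*0 = 0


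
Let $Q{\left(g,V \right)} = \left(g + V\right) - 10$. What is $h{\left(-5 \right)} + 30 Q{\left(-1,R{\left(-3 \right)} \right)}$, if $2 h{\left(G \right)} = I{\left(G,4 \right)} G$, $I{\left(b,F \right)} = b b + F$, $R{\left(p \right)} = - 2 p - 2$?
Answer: $- \frac{565}{2} \approx -282.5$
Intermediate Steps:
$R{\left(p \right)} = -2 - 2 p$
$I{\left(b,F \right)} = F + b^{2}$ ($I{\left(b,F \right)} = b^{2} + F = F + b^{2}$)
$h{\left(G \right)} = \frac{G \left(4 + G^{2}\right)}{2}$ ($h{\left(G \right)} = \frac{\left(4 + G^{2}\right) G}{2} = \frac{G \left(4 + G^{2}\right)}{2}$)
$Q{\left(g,V \right)} = -10 + V + g$ ($Q{\left(g,V \right)} = \left(V + g\right) - 10 = -10 + V + g$)
$h{\left(-5 \right)} + 30 Q{\left(-1,R{\left(-3 \right)} \right)} = \frac{1}{2} \left(-5\right) \left(4 + \left(-5\right)^{2}\right) + 30 \left(-10 - -4 - 1\right) = \frac{1}{2} \left(-5\right) \left(4 + 25\right) + 30 \left(-10 + \left(-2 + 6\right) - 1\right) = \frac{1}{2} \left(-5\right) 29 + 30 \left(-10 + 4 - 1\right) = - \frac{145}{2} + 30 \left(-7\right) = - \frac{145}{2} - 210 = - \frac{565}{2}$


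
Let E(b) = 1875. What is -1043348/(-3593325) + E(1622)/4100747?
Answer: 4285243665331/14735316713775 ≈ 0.29081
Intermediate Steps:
-1043348/(-3593325) + E(1622)/4100747 = -1043348/(-3593325) + 1875/4100747 = -1043348*(-1/3593325) + 1875*(1/4100747) = 1043348/3593325 + 1875/4100747 = 4285243665331/14735316713775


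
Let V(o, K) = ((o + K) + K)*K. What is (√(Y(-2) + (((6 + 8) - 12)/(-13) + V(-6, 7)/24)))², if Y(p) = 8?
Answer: 397/39 ≈ 10.179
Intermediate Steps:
V(o, K) = K*(o + 2*K) (V(o, K) = ((K + o) + K)*K = (o + 2*K)*K = K*(o + 2*K))
(√(Y(-2) + (((6 + 8) - 12)/(-13) + V(-6, 7)/24)))² = (√(8 + (((6 + 8) - 12)/(-13) + (7*(-6 + 2*7))/24)))² = (√(8 + ((14 - 12)*(-1/13) + (7*(-6 + 14))*(1/24))))² = (√(8 + (2*(-1/13) + (7*8)*(1/24))))² = (√(8 + (-2/13 + 56*(1/24))))² = (√(8 + (-2/13 + 7/3)))² = (√(8 + 85/39))² = (√(397/39))² = (√15483/39)² = 397/39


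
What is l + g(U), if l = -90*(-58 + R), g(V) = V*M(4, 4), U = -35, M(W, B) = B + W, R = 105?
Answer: -4510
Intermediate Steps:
g(V) = 8*V (g(V) = V*(4 + 4) = V*8 = 8*V)
l = -4230 (l = -90*(-58 + 105) = -90*47 = -4230)
l + g(U) = -4230 + 8*(-35) = -4230 - 280 = -4510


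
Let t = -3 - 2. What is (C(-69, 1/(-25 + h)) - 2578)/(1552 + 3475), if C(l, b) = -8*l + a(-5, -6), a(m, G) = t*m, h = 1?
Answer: -2001/5027 ≈ -0.39805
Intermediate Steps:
t = -5
a(m, G) = -5*m
C(l, b) = 25 - 8*l (C(l, b) = -8*l - 5*(-5) = -8*l + 25 = 25 - 8*l)
(C(-69, 1/(-25 + h)) - 2578)/(1552 + 3475) = ((25 - 8*(-69)) - 2578)/(1552 + 3475) = ((25 + 552) - 2578)/5027 = (577 - 2578)*(1/5027) = -2001*1/5027 = -2001/5027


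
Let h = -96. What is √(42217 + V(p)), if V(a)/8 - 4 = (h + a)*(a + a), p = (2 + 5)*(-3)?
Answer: √81561 ≈ 285.59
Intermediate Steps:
p = -21 (p = 7*(-3) = -21)
V(a) = 32 + 16*a*(-96 + a) (V(a) = 32 + 8*((-96 + a)*(a + a)) = 32 + 8*((-96 + a)*(2*a)) = 32 + 8*(2*a*(-96 + a)) = 32 + 16*a*(-96 + a))
√(42217 + V(p)) = √(42217 + (32 - 1536*(-21) + 16*(-21)²)) = √(42217 + (32 + 32256 + 16*441)) = √(42217 + (32 + 32256 + 7056)) = √(42217 + 39344) = √81561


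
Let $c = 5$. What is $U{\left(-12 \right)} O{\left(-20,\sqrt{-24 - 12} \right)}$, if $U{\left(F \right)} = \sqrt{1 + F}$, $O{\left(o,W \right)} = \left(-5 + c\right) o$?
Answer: $0$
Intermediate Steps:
$O{\left(o,W \right)} = 0$ ($O{\left(o,W \right)} = \left(-5 + 5\right) o = 0 o = 0$)
$U{\left(-12 \right)} O{\left(-20,\sqrt{-24 - 12} \right)} = \sqrt{1 - 12} \cdot 0 = \sqrt{-11} \cdot 0 = i \sqrt{11} \cdot 0 = 0$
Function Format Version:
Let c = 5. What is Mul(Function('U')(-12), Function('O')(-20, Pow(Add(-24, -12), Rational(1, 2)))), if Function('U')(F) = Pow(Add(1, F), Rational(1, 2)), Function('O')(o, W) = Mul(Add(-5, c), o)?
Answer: 0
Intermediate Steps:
Function('O')(o, W) = 0 (Function('O')(o, W) = Mul(Add(-5, 5), o) = Mul(0, o) = 0)
Mul(Function('U')(-12), Function('O')(-20, Pow(Add(-24, -12), Rational(1, 2)))) = Mul(Pow(Add(1, -12), Rational(1, 2)), 0) = Mul(Pow(-11, Rational(1, 2)), 0) = Mul(Mul(I, Pow(11, Rational(1, 2))), 0) = 0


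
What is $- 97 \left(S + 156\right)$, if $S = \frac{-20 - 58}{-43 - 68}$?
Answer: $- \frac{562406}{37} \approx -15200.0$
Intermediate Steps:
$S = \frac{26}{37}$ ($S = - \frac{78}{-111} = \left(-78\right) \left(- \frac{1}{111}\right) = \frac{26}{37} \approx 0.7027$)
$- 97 \left(S + 156\right) = - 97 \left(\frac{26}{37} + 156\right) = \left(-97\right) \frac{5798}{37} = - \frac{562406}{37}$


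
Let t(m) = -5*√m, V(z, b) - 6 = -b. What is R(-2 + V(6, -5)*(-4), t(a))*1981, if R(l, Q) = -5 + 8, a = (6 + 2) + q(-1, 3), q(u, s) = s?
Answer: 5943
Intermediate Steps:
V(z, b) = 6 - b
a = 11 (a = (6 + 2) + 3 = 8 + 3 = 11)
R(l, Q) = 3
R(-2 + V(6, -5)*(-4), t(a))*1981 = 3*1981 = 5943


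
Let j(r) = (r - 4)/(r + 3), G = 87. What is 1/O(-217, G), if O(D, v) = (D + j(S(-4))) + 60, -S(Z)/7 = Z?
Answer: -31/4843 ≈ -0.0064010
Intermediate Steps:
S(Z) = -7*Z
j(r) = (-4 + r)/(3 + r)
O(D, v) = 1884/31 + D (O(D, v) = (D + (-4 - 7*(-4))/(3 - 7*(-4))) + 60 = (D + (-4 + 28)/(3 + 28)) + 60 = (D + 24/31) + 60 = (24/31 + D) + 60 = 1884/31 + D)
1/O(-217, G) = 1/(1884/31 - 217) = 1/(-4843/31) = -31/4843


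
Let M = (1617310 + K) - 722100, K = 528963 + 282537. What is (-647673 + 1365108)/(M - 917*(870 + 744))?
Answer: 717435/226672 ≈ 3.1651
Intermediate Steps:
K = 811500
M = 1706710 (M = (1617310 + 811500) - 722100 = 2428810 - 722100 = 1706710)
(-647673 + 1365108)/(M - 917*(870 + 744)) = (-647673 + 1365108)/(1706710 - 917*(870 + 744)) = 717435/(1706710 - 917*1614) = 717435/(1706710 - 1480038) = 717435/226672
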